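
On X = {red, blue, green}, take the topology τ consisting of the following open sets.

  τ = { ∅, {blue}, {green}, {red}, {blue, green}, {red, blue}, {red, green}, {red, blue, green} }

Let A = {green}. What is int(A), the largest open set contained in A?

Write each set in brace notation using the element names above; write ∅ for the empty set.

{green}

interior: largest open inside A is {green} (from ∅, {green})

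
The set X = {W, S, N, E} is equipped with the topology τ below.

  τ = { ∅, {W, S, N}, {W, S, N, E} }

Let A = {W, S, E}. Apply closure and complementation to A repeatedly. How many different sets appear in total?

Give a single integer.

4

complement {N}; its interior ∅; cl(A) = X∖∅ = {W, S, N, E}
With k = closure, c = complement:
  1. A     = {W, S, E}
  2. kA    = {W, S, N, E}
  3. cA    = {N}
  4. ckA   = ∅
k, c of each give nothing new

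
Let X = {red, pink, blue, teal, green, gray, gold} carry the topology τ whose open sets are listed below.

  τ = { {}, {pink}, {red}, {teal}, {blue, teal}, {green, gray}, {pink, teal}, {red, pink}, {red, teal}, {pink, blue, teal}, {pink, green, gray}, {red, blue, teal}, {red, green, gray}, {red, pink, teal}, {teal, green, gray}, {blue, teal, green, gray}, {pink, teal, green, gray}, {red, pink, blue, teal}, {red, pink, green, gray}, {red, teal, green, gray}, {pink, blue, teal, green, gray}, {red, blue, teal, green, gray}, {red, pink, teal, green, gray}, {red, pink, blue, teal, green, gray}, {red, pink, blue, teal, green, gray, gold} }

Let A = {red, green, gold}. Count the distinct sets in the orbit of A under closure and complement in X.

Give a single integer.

10

cl via duality: int({pink, blue, teal, gray}) = {pink, blue, teal}, so X∖{pink, blue, teal} = {red, green, gray, gold}
Write k for closure, c for complement:
  1. A     = {red, green, gold}
  2. kA    = {red, green, gray, gold}
  3. cA    = {pink, blue, teal, gray}
  4. ckA   = {pink, blue, teal}
  5. kcA   = {pink, blue, teal, green, gray, gold}
  6. kckA  = {pink, blue, teal, gold}
  7. ckcA  = {red}
  8. ckckA = {red, green, gray}
  9. kckcA = {red, gold}
  10. ckckcA = {pink, blue, teal, green, gray}
applying k or c yields no new set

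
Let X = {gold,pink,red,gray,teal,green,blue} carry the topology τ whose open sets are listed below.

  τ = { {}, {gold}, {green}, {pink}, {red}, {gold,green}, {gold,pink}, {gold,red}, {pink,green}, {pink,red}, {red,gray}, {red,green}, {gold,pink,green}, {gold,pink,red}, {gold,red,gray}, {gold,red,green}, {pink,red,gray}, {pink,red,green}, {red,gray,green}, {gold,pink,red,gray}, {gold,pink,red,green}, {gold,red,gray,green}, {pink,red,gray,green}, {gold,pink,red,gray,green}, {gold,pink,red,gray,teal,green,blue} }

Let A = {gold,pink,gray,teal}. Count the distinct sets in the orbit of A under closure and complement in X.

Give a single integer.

8

closure: X∖int(X∖A) = X∖{red,green} = {gold,pink,gray,teal,blue}
Let k=closure and c=complement:
  1. A     = {gold,pink,gray,teal}
  2. kA    = {gold,pink,gray,teal,blue}
  3. cA    = {red,green,blue}
  4. ckA   = {red,green}
  5. kcA   = {red,gray,teal,green,blue}
  6. ckcA  = {gold,pink}
  7. kckcA = {gold,pink,teal,blue}
  8. ckckcA = {red,gray,green}
— saturated at 8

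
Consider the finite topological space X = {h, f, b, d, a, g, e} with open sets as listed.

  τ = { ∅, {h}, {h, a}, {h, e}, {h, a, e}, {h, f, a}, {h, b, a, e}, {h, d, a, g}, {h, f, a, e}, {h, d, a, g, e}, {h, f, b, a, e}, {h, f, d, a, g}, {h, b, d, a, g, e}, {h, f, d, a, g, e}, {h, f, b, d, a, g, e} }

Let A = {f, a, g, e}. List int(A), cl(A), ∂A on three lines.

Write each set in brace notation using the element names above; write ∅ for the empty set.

U open, U⊆A: ∅. int(A) = ⋃ = ∅
X∖A={h, b, d}, int(X∖A)={h}, hence cl(A)={f, b, d, a, g, e}
∂A: remove int from cl → {f, b, d, a, g, e}

int(A) = ∅
cl(A)  = {f, b, d, a, g, e}
∂A     = {f, b, d, a, g, e}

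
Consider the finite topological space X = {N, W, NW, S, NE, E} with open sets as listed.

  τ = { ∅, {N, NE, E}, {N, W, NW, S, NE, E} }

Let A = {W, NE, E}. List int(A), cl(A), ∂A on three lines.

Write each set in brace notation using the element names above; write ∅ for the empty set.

U open, U⊆A: ∅. int(A) = ⋃ = ∅
X∖A={N, NW, S}, int(X∖A)=∅, hence cl(A)={N, W, NW, S, NE, E}
∂A: remove int from cl → {N, W, NW, S, NE, E}

int(A) = ∅
cl(A)  = {N, W, NW, S, NE, E}
∂A     = {N, W, NW, S, NE, E}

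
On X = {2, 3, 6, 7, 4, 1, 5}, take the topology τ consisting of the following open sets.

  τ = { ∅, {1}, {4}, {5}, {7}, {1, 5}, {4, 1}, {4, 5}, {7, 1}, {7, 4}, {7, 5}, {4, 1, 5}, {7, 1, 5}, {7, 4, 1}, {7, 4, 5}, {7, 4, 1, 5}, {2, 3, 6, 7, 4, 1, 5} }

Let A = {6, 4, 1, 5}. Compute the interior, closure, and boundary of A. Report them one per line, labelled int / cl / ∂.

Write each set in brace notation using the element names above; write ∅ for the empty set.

int(A) = {4, 1, 5}
cl(A)  = {2, 3, 6, 4, 1, 5}
∂A     = {2, 3, 6}

interior: largest open inside A is {4, 1, 5} (from ∅, {1}, {4}, {5}, {1, 5}, {4, 1}, {4, 5}, {4, 1, 5})
cl via duality: int({2, 3, 7}) = {7}, so X∖{7} = {2, 3, 6, 4, 1, 5}
cl∖int = {2, 3, 6}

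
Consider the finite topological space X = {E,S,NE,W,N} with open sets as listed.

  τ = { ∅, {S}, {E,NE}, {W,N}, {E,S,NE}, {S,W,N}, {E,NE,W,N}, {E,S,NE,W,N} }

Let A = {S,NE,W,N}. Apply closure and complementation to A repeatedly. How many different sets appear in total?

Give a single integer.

X∖A={E}, int(X∖A)=∅, hence cl(A)={E,S,NE,W,N}
Orbit (k=closure, c=complement):
  1. A     = {S,NE,W,N}
  2. kA    = {E,S,NE,W,N}
  3. cA    = {E}
  4. ckA   = ∅
  5. kcA   = {E,NE}
  6. ckcA  = {S,W,N}
(closed under both — stop)

6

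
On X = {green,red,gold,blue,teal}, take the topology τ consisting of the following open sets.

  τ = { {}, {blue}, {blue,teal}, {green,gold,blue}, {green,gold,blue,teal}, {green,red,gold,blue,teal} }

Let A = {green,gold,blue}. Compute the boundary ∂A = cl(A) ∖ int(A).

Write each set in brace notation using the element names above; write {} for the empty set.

{red,teal}

U open, U⊆A: {}, {blue}, {green,gold,blue}. int(A) = ⋃ = {green,gold,blue}
X∖A={red,teal}, int(X∖A)={}, hence cl(A)={green,red,gold,blue,teal}
∂A: remove int from cl → {red,teal}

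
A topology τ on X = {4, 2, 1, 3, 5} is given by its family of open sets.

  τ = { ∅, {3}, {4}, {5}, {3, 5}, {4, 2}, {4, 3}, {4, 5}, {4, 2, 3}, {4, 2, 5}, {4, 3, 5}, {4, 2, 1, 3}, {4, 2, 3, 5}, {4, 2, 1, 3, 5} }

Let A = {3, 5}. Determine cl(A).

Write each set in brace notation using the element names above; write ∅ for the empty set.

{1, 3, 5}

closure: X∖int(X∖A) = X∖{4, 2} = {1, 3, 5}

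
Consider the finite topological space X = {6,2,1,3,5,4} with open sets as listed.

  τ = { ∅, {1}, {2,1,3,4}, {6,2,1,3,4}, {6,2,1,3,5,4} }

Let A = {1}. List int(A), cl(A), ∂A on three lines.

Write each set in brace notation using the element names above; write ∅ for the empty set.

interior: largest open inside A is {1} (from ∅, {1})
cl via duality: int({6,2,3,5,4}) = ∅, so X∖∅ = {6,2,1,3,5,4}
cl∖int = {6,2,3,5,4}

int(A) = {1}
cl(A)  = {6,2,1,3,5,4}
∂A     = {6,2,3,5,4}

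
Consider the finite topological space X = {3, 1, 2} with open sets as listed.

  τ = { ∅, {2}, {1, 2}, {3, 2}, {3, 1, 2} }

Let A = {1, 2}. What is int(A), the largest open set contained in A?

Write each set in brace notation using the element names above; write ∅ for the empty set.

{1, 2}

U open, U⊆A: ∅, {2}, {1, 2}. int(A) = ⋃ = {1, 2}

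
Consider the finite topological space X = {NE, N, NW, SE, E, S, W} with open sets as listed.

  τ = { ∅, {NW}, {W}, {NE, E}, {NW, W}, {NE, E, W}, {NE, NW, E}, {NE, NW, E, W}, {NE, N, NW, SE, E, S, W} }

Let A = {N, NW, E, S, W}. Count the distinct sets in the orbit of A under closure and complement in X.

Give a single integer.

closure: X∖int(X∖A) = X∖∅ = {NE, N, NW, SE, E, S, W}
Let k=closure and c=complement:
  1. A     = {N, NW, E, S, W}
  2. kA    = {NE, N, NW, SE, E, S, W}
  3. cA    = {NE, SE}
  4. ckA   = ∅
  5. kcA   = {NE, N, SE, E, S}
  6. ckcA  = {NW, W}
  7. kckcA = {N, NW, SE, S, W}
  8. ckckcA = {NE, E}
— saturated at 8

8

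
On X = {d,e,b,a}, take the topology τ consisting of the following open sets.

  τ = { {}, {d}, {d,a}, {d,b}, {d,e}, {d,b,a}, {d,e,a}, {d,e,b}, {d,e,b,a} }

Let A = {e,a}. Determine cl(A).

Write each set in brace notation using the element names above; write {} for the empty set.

{e,a}

complement {d,b}; its interior {d,b}; cl(A) = X∖{d,b} = {e,a}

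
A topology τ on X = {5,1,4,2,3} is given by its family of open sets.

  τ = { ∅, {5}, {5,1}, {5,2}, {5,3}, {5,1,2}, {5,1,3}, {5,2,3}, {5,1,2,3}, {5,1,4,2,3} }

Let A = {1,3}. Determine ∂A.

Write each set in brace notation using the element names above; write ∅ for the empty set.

{1,4,3}

open subsets of A: ∅; so int(A) = ∅
closure: X∖int(X∖A) = X∖{5,2} = {1,4,3}
∂A = {1,4,3} minus ∅ = {1,4,3}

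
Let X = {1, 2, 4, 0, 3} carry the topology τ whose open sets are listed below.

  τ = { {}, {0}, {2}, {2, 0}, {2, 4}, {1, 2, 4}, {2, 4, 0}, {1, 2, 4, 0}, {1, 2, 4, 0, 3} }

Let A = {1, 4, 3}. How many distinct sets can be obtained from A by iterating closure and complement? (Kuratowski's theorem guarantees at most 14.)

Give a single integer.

cl via duality: int({2, 0}) = {2, 0}, so X∖{2, 0} = {1, 4, 3}
Write k for closure, c for complement:
  1. A     = {1, 4, 3}
  2. cA    = {2, 0}
  3. kcA   = {1, 2, 4, 0, 3}
  4. ckcA  = {}
applying k or c yields no new set

4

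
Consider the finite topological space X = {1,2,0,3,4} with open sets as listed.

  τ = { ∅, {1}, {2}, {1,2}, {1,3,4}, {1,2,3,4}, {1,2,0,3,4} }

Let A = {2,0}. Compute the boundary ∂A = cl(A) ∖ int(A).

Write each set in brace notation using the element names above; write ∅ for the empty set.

{0}

U open, U⊆A: ∅, {2}. int(A) = ⋃ = {2}
X∖A={1,3,4}, int(X∖A)={1,3,4}, hence cl(A)={2,0}
∂A: remove int from cl → {0}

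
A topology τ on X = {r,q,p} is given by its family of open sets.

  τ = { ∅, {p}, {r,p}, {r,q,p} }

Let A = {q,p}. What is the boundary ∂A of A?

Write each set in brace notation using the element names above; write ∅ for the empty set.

{r,q}

open subsets of A: ∅, {p}; so int(A) = {p}
closure: X∖int(X∖A) = X∖∅ = {r,q,p}
∂A = {r,q,p} minus {p} = {r,q}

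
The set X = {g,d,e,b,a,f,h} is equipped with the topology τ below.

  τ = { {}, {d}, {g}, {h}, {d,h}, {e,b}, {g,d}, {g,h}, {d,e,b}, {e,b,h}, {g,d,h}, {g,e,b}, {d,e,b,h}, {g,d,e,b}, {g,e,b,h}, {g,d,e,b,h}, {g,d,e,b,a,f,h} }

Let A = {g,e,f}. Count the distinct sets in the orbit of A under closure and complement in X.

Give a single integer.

complement {d,b,a,h}; its interior {d,h}; cl(A) = X∖{d,h} = {g,e,b,a,f}
With k = closure, c = complement:
  1. A     = {g,e,f}
  2. kA    = {g,e,b,a,f}
  3. cA    = {d,b,a,h}
  4. ckA   = {d,h}
  5. kcA   = {d,e,b,a,f,h}
  6. kckA  = {d,a,f,h}
  7. ckcA  = {g}
  8. ckckA = {g,e,b}
  9. kckcA = {g,a,f}
  10. ckckcA = {d,e,b,h}
k, c of each give nothing new

10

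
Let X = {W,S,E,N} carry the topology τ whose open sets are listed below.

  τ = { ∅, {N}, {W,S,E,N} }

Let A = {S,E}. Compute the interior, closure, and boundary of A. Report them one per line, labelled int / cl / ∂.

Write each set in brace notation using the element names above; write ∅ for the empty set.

int(A) = ∅
cl(A)  = {W,S,E}
∂A     = {W,S,E}

interior: largest open inside A is ∅ (from ∅)
cl via duality: int({W,N}) = {N}, so X∖{N} = {W,S,E}
cl∖int = {W,S,E}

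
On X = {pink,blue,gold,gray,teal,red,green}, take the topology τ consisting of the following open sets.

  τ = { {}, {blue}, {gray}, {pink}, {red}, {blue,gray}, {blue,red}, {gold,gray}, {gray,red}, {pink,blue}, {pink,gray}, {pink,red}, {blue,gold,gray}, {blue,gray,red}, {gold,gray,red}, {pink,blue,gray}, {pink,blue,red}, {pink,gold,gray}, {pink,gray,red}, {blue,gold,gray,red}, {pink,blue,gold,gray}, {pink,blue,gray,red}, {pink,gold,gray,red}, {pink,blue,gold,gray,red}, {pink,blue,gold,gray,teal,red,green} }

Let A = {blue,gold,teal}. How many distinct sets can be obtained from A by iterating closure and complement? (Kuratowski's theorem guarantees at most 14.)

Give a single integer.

closure: X∖int(X∖A) = X∖{pink,gray,red} = {blue,gold,teal,green}
Let k=closure and c=complement:
  1. A     = {blue,gold,teal}
  2. kA    = {blue,gold,teal,green}
  3. cA    = {pink,gray,red,green}
  4. ckA   = {pink,gray,red}
  5. kcA   = {pink,gold,gray,teal,red,green}
  6. ckcA  = {blue}
  7. kckcA = {blue,teal,green}
  8. ckckcA = {pink,gold,gray,red}
— saturated at 8

8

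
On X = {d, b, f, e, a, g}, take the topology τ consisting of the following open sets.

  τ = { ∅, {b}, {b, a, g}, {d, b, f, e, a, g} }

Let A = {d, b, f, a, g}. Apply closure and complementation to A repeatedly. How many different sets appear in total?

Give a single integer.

6

X∖A={e}, int(X∖A)=∅, hence cl(A)={d, b, f, e, a, g}
Orbit (k=closure, c=complement):
  1. A     = {d, b, f, a, g}
  2. kA    = {d, b, f, e, a, g}
  3. cA    = {e}
  4. ckA   = ∅
  5. kcA   = {d, f, e}
  6. ckcA  = {b, a, g}
(closed under both — stop)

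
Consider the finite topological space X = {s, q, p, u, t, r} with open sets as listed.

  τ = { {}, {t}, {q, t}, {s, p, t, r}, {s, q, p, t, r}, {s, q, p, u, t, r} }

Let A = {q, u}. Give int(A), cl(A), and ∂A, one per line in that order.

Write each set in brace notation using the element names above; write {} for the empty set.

open subsets of A: {}; so int(A) = {}
closure: X∖int(X∖A) = X∖{s, p, t, r} = {q, u}
∂A = {q, u} minus {} = {q, u}

int(A) = {}
cl(A)  = {q, u}
∂A     = {q, u}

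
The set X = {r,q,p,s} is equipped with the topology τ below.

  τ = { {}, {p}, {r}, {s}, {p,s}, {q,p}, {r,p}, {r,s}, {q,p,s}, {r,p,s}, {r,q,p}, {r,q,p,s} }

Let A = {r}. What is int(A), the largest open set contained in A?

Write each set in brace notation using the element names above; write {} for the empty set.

{r}

open subsets of A: {}, {r}; so int(A) = {r}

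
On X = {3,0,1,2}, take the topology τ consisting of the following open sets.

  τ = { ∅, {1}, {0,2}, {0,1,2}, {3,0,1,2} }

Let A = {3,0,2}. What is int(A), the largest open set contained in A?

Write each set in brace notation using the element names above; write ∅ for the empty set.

open subsets of A: ∅, {0,2}; so int(A) = {0,2}

{0,2}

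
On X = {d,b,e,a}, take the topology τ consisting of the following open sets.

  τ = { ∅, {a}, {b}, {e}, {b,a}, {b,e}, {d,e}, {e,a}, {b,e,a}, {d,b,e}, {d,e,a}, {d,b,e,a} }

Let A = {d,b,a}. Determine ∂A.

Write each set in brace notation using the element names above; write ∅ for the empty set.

open subsets of A: ∅, {b}, {a}, {b,a}; so int(A) = {b,a}
closure: X∖int(X∖A) = X∖{e} = {d,b,a}
∂A = {d,b,a} minus {b,a} = {d}

{d}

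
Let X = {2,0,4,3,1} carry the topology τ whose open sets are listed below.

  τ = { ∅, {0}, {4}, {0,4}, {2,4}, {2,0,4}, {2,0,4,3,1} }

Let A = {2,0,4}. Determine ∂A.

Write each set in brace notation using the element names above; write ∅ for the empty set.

U open, U⊆A: ∅, {4}, {0}, {2,4}, {0,4}, {2,0,4}. int(A) = ⋃ = {2,0,4}
X∖A={3,1}, int(X∖A)=∅, hence cl(A)={2,0,4,3,1}
∂A: remove int from cl → {3,1}

{3,1}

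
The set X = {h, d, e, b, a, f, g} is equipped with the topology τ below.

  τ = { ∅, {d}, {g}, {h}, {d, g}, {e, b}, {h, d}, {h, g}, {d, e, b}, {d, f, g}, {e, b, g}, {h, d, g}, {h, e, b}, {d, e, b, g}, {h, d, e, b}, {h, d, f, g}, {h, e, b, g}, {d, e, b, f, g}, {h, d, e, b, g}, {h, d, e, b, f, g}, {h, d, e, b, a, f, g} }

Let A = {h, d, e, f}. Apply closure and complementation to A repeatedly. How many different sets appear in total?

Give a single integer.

10

X∖A={b, a, g}, int(X∖A)={g}, hence cl(A)={h, d, e, b, a, f}
Orbit (k=closure, c=complement):
  1. A     = {h, d, e, f}
  2. kA    = {h, d, e, b, a, f}
  3. cA    = {b, a, g}
  4. ckA   = {g}
  5. kcA   = {e, b, a, f, g}
  6. kckA  = {a, f, g}
  7. ckcA  = {h, d}
  8. ckckA = {h, d, e, b}
  9. kckcA = {h, d, a, f}
  10. ckckcA = {e, b, g}
(closed under both — stop)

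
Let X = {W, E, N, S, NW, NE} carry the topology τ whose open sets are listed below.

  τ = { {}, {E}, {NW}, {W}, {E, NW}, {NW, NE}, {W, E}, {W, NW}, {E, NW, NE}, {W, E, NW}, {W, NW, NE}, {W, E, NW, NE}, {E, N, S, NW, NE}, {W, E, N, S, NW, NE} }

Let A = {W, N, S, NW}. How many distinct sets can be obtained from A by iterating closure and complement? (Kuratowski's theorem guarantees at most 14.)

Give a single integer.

closure: X∖int(X∖A) = X∖{E} = {W, N, S, NW, NE}
Let k=closure and c=complement:
  1. A     = {W, N, S, NW}
  2. kA    = {W, N, S, NW, NE}
  3. cA    = {E, NE}
  4. ckA   = {E}
  5. kcA   = {E, N, S, NE}
  6. kckA  = {E, N, S}
  7. ckcA  = {W, NW}
  8. ckckA = {W, NW, NE}
— saturated at 8

8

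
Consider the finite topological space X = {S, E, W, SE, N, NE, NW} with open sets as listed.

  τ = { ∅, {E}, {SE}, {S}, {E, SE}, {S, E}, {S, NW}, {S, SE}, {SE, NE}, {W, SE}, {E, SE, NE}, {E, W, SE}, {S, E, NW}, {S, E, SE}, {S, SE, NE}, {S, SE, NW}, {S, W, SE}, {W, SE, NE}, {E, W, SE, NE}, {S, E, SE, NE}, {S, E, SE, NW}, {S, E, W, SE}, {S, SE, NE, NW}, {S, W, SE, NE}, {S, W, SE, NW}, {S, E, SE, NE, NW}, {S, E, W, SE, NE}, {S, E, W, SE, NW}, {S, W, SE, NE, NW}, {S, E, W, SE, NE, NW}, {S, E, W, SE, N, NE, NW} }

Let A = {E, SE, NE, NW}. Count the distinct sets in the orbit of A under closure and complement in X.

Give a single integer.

X∖A={S, W, N}, int(X∖A)={S}, hence cl(A)={E, W, SE, N, NE, NW}
Orbit (k=closure, c=complement):
  1. A     = {E, SE, NE, NW}
  2. kA    = {E, W, SE, N, NE, NW}
  3. cA    = {S, W, N}
  4. ckA   = {S}
  5. kcA   = {S, W, N, NW}
  6. kckA  = {S, N, NW}
  7. ckcA  = {E, SE, NE}
  8. ckckA = {E, W, SE, NE}
  9. kckcA = {E, W, SE, N, NE}
  10. ckckcA = {S, NW}
(closed under both — stop)

10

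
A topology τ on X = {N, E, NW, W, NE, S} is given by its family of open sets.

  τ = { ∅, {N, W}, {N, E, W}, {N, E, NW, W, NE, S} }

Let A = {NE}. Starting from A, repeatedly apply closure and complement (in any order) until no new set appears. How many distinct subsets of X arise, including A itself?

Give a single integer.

6

X∖A={N, E, NW, W, S}, int(X∖A)={N, E, W}, hence cl(A)={NW, NE, S}
Orbit (k=closure, c=complement):
  1. A     = {NE}
  2. kA    = {NW, NE, S}
  3. cA    = {N, E, NW, W, S}
  4. ckA   = {N, E, W}
  5. kcA   = {N, E, NW, W, NE, S}
  6. ckcA  = ∅
(closed under both — stop)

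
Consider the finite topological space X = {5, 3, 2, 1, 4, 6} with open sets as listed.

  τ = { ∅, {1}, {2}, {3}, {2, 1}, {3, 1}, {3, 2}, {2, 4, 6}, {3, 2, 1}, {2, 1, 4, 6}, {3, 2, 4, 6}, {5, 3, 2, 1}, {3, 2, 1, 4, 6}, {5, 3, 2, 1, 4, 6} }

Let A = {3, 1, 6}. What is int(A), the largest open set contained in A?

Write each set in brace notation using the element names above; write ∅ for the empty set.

{3, 1}

interior: largest open inside A is {3, 1} (from ∅, {3}, {1}, {3, 1})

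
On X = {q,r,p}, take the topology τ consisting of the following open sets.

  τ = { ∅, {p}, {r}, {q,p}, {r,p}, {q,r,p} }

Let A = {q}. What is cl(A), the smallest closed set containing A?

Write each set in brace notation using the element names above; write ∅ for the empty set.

closure: X∖int(X∖A) = X∖{r,p} = {q}

{q}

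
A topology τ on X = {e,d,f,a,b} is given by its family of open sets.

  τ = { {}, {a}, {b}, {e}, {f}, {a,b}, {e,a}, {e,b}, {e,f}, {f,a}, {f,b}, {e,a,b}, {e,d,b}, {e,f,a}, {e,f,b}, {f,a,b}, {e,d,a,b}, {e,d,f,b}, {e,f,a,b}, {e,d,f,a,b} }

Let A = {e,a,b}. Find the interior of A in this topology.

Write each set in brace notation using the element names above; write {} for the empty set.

{e,a,b}

U open, U⊆A: {}, {b}, {a}, {e}, {a,b}, {e,a}, {e,b}, {e,a,b}. int(A) = ⋃ = {e,a,b}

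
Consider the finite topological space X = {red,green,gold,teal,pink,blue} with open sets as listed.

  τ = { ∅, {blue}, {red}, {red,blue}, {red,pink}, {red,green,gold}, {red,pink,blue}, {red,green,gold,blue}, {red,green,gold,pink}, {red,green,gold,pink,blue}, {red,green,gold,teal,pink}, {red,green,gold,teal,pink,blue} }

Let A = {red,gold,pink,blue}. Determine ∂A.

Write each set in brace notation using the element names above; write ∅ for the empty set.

interior: largest open inside A is {red,pink,blue} (from ∅, {red}, {blue}, {red,pink}, {red,blue}, {red,pink,blue})
cl via duality: int({green,teal}) = ∅, so X∖∅ = {red,green,gold,teal,pink,blue}
cl∖int = {green,gold,teal}

{green,gold,teal}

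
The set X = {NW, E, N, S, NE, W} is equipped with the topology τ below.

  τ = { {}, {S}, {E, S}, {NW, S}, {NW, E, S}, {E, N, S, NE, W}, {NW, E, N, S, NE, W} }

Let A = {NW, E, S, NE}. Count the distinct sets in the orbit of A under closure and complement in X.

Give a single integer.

cl via duality: int({N, W}) = {}, so X∖{} = {NW, E, N, S, NE, W}
Write k for closure, c for complement:
  1. A     = {NW, E, S, NE}
  2. kA    = {NW, E, N, S, NE, W}
  3. cA    = {N, W}
  4. ckA   = {}
  5. kcA   = {N, NE, W}
  6. ckcA  = {NW, E, S}
applying k or c yields no new set

6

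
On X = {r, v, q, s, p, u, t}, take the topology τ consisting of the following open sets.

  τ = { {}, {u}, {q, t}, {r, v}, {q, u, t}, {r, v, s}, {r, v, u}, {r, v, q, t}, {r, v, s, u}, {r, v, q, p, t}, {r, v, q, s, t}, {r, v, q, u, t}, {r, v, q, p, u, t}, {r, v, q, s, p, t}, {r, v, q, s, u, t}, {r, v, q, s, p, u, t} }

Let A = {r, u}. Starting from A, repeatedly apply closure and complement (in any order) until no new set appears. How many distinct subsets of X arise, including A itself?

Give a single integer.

8

closure: X∖int(X∖A) = X∖{q, t} = {r, v, s, p, u}
Let k=closure and c=complement:
  1. A     = {r, u}
  2. kA    = {r, v, s, p, u}
  3. cA    = {v, q, s, p, t}
  4. ckA   = {q, t}
  5. kcA   = {r, v, q, s, p, t}
  6. kckA  = {q, p, t}
  7. ckcA  = {u}
  8. ckckA = {r, v, s, u}
— saturated at 8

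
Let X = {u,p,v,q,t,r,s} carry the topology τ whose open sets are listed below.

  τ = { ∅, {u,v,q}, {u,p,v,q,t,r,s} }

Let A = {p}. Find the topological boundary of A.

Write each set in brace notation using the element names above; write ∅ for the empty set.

{p,t,r,s}

open subsets of A: ∅; so int(A) = ∅
closure: X∖int(X∖A) = X∖{u,v,q} = {p,t,r,s}
∂A = {p,t,r,s} minus ∅ = {p,t,r,s}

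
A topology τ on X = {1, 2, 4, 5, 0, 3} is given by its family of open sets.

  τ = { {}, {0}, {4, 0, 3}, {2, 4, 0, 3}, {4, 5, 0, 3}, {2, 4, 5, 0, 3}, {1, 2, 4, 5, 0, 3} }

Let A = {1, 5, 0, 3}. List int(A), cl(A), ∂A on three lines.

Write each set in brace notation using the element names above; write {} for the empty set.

U open, U⊆A: {}, {0}. int(A) = ⋃ = {0}
X∖A={2, 4}, int(X∖A)={}, hence cl(A)={1, 2, 4, 5, 0, 3}
∂A: remove int from cl → {1, 2, 4, 5, 3}

int(A) = {0}
cl(A)  = {1, 2, 4, 5, 0, 3}
∂A     = {1, 2, 4, 5, 3}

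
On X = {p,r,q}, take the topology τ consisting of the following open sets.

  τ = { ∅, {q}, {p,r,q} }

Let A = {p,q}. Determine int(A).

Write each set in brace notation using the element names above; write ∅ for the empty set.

open subsets of A: ∅, {q}; so int(A) = {q}

{q}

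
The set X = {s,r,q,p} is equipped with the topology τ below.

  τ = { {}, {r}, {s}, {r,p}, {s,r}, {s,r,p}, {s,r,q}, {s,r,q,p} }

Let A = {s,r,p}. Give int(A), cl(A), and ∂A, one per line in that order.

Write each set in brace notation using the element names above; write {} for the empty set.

open subsets of A: {}, {r}, {s}, {r,p}, {s,r}, {s,r,p}; so int(A) = {s,r,p}
closure: X∖int(X∖A) = X∖{} = {s,r,q,p}
∂A = {s,r,q,p} minus {s,r,p} = {q}

int(A) = {s,r,p}
cl(A)  = {s,r,q,p}
∂A     = {q}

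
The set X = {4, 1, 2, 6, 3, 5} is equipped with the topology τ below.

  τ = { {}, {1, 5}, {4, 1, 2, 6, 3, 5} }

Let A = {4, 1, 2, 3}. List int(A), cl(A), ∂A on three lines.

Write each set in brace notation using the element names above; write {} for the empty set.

U open, U⊆A: {}. int(A) = ⋃ = {}
X∖A={6, 5}, int(X∖A)={}, hence cl(A)={4, 1, 2, 6, 3, 5}
∂A: remove int from cl → {4, 1, 2, 6, 3, 5}

int(A) = {}
cl(A)  = {4, 1, 2, 6, 3, 5}
∂A     = {4, 1, 2, 6, 3, 5}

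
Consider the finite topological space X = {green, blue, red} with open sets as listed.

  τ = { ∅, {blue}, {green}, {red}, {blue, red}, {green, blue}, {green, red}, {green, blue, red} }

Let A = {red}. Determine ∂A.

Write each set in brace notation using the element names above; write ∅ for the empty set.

∅

U open, U⊆A: ∅, {red}. int(A) = ⋃ = {red}
X∖A={green, blue}, int(X∖A)={green, blue}, hence cl(A)={red}
∂A: remove int from cl → ∅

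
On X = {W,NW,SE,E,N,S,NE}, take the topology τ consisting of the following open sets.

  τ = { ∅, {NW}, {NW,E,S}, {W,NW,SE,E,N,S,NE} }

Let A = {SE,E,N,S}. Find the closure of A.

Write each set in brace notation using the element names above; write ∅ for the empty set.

{W,SE,E,N,S,NE}

complement {W,NW,NE}; its interior {NW}; cl(A) = X∖{NW} = {W,SE,E,N,S,NE}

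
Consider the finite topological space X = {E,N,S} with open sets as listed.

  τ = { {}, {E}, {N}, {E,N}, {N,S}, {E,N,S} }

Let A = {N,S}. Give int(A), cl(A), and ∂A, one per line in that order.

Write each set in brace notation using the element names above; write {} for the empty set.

interior: largest open inside A is {N,S} (from {}, {N}, {N,S})
cl via duality: int({E}) = {E}, so X∖{E} = {N,S}
cl∖int = {}

int(A) = {N,S}
cl(A)  = {N,S}
∂A     = {}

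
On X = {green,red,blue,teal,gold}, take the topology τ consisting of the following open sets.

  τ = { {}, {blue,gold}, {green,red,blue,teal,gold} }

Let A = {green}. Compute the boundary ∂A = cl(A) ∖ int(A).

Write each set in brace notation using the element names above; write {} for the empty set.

{green,red,teal}

interior: largest open inside A is {} (from {})
cl via duality: int({red,blue,teal,gold}) = {blue,gold}, so X∖{blue,gold} = {green,red,teal}
cl∖int = {green,red,teal}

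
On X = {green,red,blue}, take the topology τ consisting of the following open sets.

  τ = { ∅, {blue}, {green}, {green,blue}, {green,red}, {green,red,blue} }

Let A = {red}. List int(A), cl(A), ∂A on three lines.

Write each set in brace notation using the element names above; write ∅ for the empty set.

int(A) = ∅
cl(A)  = {red}
∂A     = {red}

open subsets of A: ∅; so int(A) = ∅
closure: X∖int(X∖A) = X∖{green,blue} = {red}
∂A = {red} minus ∅ = {red}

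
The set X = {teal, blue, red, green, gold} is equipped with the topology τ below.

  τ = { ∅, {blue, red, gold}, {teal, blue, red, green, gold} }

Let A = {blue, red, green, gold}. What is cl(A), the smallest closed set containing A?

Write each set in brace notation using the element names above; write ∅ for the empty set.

{teal, blue, red, green, gold}

cl via duality: int({teal}) = ∅, so X∖∅ = {teal, blue, red, green, gold}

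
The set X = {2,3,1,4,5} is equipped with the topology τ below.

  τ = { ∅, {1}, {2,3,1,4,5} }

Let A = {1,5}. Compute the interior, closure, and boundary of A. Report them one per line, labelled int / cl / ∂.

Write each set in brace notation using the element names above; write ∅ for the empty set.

open subsets of A: ∅, {1}; so int(A) = {1}
closure: X∖int(X∖A) = X∖∅ = {2,3,1,4,5}
∂A = {2,3,1,4,5} minus {1} = {2,3,4,5}

int(A) = {1}
cl(A)  = {2,3,1,4,5}
∂A     = {2,3,4,5}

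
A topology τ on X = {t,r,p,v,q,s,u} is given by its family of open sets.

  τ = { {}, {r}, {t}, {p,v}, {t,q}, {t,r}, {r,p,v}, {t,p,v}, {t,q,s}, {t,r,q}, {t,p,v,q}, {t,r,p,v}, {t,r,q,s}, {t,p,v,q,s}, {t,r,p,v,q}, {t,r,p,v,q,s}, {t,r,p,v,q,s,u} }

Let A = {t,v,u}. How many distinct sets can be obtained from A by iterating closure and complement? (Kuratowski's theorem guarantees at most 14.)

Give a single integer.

cl via duality: int({r,p,q,s}) = {r}, so X∖{r} = {t,p,v,q,s,u}
Write k for closure, c for complement:
  1. A     = {t,v,u}
  2. kA    = {t,p,v,q,s,u}
  3. cA    = {r,p,q,s}
  4. ckA   = {r}
  5. kcA   = {r,p,v,q,s,u}
  6. kckA  = {r,u}
  7. ckcA  = {t}
  8. ckckA = {t,p,v,q,s}
  9. kckcA = {t,q,s,u}
  10. ckckcA = {r,p,v}
  11. kckckcA = {r,p,v,u}
  12. ckckckcA = {t,q,s}
applying k or c yields no new set

12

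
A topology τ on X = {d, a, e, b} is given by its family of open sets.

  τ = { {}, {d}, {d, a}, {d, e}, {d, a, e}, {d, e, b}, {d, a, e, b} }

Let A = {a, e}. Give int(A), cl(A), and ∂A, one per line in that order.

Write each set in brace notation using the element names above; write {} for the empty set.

int(A) = {}
cl(A)  = {a, e, b}
∂A     = {a, e, b}

interior: largest open inside A is {} (from {})
cl via duality: int({d, b}) = {d}, so X∖{d} = {a, e, b}
cl∖int = {a, e, b}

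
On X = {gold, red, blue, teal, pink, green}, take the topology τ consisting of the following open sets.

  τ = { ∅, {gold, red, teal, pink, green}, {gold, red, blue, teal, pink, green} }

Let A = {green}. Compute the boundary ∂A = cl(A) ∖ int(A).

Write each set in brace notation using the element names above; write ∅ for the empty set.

U open, U⊆A: ∅. int(A) = ⋃ = ∅
X∖A={gold, red, blue, teal, pink}, int(X∖A)=∅, hence cl(A)={gold, red, blue, teal, pink, green}
∂A: remove int from cl → {gold, red, blue, teal, pink, green}

{gold, red, blue, teal, pink, green}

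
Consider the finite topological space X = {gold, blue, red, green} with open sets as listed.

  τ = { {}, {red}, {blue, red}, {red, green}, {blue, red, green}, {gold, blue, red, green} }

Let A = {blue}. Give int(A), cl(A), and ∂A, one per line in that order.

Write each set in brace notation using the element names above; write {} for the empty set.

int(A) = {}
cl(A)  = {gold, blue}
∂A     = {gold, blue}

opens ⊆ A: {}; union → int = {}
complement {gold, red, green}; its interior {red, green}; cl(A) = X∖{red, green} = {gold, blue}
boundary = {gold, blue} ∖ {} = {gold, blue}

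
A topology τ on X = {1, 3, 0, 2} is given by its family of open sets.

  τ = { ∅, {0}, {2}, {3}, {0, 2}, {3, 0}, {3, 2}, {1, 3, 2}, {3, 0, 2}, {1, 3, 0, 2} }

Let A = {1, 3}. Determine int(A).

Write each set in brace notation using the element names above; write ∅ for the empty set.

interior: largest open inside A is {3} (from ∅, {3})

{3}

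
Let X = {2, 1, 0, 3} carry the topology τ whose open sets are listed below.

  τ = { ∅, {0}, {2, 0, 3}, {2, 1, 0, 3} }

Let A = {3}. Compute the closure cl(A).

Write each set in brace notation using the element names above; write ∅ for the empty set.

cl via duality: int({2, 1, 0}) = {0}, so X∖{0} = {2, 1, 3}

{2, 1, 3}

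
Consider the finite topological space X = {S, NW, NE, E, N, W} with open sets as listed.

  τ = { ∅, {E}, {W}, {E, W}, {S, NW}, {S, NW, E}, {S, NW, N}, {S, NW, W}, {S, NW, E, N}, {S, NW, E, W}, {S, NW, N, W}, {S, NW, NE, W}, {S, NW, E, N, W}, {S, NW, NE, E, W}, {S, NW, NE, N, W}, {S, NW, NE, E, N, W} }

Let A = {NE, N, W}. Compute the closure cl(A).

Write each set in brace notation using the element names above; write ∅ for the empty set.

{NE, N, W}

complement {S, NW, E}; its interior {S, NW, E}; cl(A) = X∖{S, NW, E} = {NE, N, W}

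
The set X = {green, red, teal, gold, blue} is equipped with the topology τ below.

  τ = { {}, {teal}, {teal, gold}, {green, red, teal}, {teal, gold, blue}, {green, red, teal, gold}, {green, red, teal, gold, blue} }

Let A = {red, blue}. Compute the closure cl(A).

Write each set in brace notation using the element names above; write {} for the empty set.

complement {green, teal, gold}; its interior {teal, gold}; cl(A) = X∖{teal, gold} = {green, red, blue}

{green, red, blue}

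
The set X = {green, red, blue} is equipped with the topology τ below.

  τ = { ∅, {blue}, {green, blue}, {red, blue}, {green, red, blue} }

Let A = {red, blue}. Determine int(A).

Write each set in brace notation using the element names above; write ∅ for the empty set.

{red, blue}

interior: largest open inside A is {red, blue} (from ∅, {blue}, {red, blue})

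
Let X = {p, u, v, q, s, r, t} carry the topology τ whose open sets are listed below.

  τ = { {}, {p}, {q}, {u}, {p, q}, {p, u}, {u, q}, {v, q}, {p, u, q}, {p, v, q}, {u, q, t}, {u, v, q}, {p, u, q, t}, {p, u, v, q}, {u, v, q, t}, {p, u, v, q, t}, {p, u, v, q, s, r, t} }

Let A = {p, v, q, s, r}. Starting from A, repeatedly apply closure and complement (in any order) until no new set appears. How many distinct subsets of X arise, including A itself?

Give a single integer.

closure: X∖int(X∖A) = X∖{u} = {p, v, q, s, r, t}
Let k=closure and c=complement:
  1. A     = {p, v, q, s, r}
  2. kA    = {p, v, q, s, r, t}
  3. cA    = {u, t}
  4. ckA   = {u}
  5. kcA   = {u, s, r, t}
  6. ckcA  = {p, v, q}
— saturated at 6

6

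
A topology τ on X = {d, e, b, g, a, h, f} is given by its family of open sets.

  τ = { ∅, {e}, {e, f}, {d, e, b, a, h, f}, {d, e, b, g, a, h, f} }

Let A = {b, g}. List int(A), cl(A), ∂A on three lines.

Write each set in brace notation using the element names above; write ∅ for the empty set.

int(A) = ∅
cl(A)  = {d, b, g, a, h}
∂A     = {d, b, g, a, h}

opens ⊆ A: ∅; union → int = ∅
complement {d, e, a, h, f}; its interior {e, f}; cl(A) = X∖{e, f} = {d, b, g, a, h}
boundary = {d, b, g, a, h} ∖ ∅ = {d, b, g, a, h}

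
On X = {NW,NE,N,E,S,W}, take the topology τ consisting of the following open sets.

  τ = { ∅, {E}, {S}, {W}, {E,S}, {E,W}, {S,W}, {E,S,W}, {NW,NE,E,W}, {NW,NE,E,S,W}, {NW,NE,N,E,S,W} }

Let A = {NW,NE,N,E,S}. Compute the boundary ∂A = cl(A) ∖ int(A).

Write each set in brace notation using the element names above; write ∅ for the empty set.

opens ⊆ A: ∅, {S}, {E}, {E,S}; union → int = {E,S}
complement {W}; its interior {W}; cl(A) = X∖{W} = {NW,NE,N,E,S}
boundary = {NW,NE,N,E,S} ∖ {E,S} = {NW,NE,N}

{NW,NE,N}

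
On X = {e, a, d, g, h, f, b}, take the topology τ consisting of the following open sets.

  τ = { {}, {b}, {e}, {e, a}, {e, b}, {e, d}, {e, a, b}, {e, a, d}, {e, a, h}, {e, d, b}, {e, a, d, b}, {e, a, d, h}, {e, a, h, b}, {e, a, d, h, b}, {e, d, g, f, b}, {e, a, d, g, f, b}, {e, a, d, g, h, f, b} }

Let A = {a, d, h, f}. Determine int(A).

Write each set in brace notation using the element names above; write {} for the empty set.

interior: largest open inside A is {} (from {})

{}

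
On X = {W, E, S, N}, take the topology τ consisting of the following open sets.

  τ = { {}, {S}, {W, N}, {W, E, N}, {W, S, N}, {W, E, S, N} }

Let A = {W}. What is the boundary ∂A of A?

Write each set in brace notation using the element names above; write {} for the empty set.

{W, E, N}

U open, U⊆A: {}. int(A) = ⋃ = {}
X∖A={E, S, N}, int(X∖A)={S}, hence cl(A)={W, E, N}
∂A: remove int from cl → {W, E, N}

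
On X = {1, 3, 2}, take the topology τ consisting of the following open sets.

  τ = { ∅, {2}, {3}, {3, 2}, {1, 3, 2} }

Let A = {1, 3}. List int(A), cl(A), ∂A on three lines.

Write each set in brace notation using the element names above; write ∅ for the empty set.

int(A) = {3}
cl(A)  = {1, 3}
∂A     = {1}

U open, U⊆A: ∅, {3}. int(A) = ⋃ = {3}
X∖A={2}, int(X∖A)={2}, hence cl(A)={1, 3}
∂A: remove int from cl → {1}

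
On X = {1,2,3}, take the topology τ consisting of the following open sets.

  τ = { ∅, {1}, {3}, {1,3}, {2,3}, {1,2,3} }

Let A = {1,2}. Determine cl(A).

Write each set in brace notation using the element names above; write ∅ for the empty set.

{1,2}

X∖A={3}, int(X∖A)={3}, hence cl(A)={1,2}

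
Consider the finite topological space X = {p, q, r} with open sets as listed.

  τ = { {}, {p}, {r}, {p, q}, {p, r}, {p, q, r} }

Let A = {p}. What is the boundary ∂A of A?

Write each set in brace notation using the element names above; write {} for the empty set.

{q}

U open, U⊆A: {}, {p}. int(A) = ⋃ = {p}
X∖A={q, r}, int(X∖A)={r}, hence cl(A)={p, q}
∂A: remove int from cl → {q}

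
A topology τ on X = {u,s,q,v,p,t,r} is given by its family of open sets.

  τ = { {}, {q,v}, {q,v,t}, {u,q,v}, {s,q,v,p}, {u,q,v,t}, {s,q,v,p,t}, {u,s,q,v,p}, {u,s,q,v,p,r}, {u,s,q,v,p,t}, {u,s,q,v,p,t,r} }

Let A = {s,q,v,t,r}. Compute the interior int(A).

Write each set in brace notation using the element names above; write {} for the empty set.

{q,v,t}

interior: largest open inside A is {q,v,t} (from {}, {q,v}, {q,v,t})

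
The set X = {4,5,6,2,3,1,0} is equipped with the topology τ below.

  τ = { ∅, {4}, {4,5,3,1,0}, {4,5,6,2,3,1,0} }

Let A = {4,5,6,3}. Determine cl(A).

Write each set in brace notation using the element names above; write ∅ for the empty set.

cl via duality: int({2,1,0}) = ∅, so X∖∅ = {4,5,6,2,3,1,0}

{4,5,6,2,3,1,0}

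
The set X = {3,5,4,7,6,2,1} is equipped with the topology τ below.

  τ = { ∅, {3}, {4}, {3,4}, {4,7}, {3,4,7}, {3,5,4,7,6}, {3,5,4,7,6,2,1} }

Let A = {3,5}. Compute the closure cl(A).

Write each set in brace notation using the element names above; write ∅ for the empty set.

complement {4,7,6,2,1}; its interior {4,7}; cl(A) = X∖{4,7} = {3,5,6,2,1}

{3,5,6,2,1}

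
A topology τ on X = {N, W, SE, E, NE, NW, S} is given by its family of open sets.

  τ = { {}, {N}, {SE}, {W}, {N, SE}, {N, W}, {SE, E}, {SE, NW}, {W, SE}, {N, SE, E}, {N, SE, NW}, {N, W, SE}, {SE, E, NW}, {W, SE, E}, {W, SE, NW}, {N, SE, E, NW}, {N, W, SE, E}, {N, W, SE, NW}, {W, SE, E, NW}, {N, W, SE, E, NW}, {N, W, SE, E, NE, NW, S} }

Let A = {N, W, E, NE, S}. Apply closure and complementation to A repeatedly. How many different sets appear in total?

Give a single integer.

closure: X∖int(X∖A) = X∖{SE, NW} = {N, W, E, NE, S}
Let k=closure and c=complement:
  1. A     = {N, W, E, NE, S}
  2. cA    = {SE, NW}
  3. kcA   = {SE, E, NE, NW, S}
  4. ckcA  = {N, W}
  5. kckcA = {N, W, NE, S}
  6. ckckcA = {SE, E, NW}
— saturated at 6

6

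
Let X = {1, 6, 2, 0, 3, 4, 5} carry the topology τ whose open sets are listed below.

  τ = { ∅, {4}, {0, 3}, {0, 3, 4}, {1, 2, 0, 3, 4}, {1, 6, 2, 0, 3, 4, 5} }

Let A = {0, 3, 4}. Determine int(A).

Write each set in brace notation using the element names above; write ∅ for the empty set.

{0, 3, 4}

interior: largest open inside A is {0, 3, 4} (from ∅, {4}, {0, 3}, {0, 3, 4})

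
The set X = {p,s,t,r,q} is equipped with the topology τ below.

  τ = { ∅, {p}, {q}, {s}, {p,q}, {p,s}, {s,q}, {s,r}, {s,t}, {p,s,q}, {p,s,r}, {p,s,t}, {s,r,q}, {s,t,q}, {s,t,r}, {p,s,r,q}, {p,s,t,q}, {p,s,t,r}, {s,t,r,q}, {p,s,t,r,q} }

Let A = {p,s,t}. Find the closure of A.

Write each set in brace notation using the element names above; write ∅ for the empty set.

cl via duality: int({r,q}) = {q}, so X∖{q} = {p,s,t,r}

{p,s,t,r}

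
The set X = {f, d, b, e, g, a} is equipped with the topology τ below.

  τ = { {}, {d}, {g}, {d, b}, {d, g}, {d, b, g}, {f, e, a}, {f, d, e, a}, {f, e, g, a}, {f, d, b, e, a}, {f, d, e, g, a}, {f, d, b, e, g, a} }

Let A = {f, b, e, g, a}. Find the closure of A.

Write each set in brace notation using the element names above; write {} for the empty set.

X∖A={d}, int(X∖A)={d}, hence cl(A)={f, b, e, g, a}

{f, b, e, g, a}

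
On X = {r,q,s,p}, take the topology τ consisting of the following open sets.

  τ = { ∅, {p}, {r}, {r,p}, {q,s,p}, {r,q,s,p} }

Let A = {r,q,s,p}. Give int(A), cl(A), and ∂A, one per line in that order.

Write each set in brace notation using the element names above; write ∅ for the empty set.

interior: largest open inside A is {r,q,s,p} (from ∅, {r}, {p}, {r,p}, {q,s,p}, {r,q,s,p})
cl via duality: int(∅) = ∅, so X∖∅ = {r,q,s,p}
cl∖int = ∅

int(A) = {r,q,s,p}
cl(A)  = {r,q,s,p}
∂A     = ∅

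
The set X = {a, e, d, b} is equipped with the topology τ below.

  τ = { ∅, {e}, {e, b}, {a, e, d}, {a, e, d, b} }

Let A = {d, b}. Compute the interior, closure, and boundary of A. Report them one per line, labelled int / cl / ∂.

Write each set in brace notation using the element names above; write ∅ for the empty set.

int(A) = ∅
cl(A)  = {a, d, b}
∂A     = {a, d, b}

interior: largest open inside A is ∅ (from ∅)
cl via duality: int({a, e}) = {e}, so X∖{e} = {a, d, b}
cl∖int = {a, d, b}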